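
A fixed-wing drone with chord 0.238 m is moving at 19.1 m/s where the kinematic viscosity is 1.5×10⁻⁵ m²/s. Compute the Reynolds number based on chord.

Re = 3.03×10^5

Re = v·c/ν = 19.1 × 0.238 / (1.5×10⁻⁵) = 3.03×10^5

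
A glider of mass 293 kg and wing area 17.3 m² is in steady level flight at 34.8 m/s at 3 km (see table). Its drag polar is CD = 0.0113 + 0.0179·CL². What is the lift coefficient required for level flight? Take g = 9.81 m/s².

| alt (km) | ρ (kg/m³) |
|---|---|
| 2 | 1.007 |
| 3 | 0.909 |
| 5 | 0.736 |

CL = 0.302

At 3 km, from the table: ρ = 0.909 kg/m³.
Weight W = mg = 293 × 9.81 = 2874.3 N; in level flight L = W.
Dynamic pressure q = 0.5 × 0.909 × 34.8² = 550.4 Pa.
CL = 2W/(ρv²S) = 2×2874.3/(0.909×34.8²×17.3) = 0.3019.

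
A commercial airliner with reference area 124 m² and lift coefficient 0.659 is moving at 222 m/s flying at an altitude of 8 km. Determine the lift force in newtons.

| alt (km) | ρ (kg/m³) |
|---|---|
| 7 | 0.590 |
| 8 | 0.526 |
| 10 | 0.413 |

L = 1.06×10^6 N

At 8 km, from the table: ρ = 0.526 kg/m³.
Dynamic pressure q = ½ρv² = ½ × 0.526 × 222² = 12960 Pa.
L = q·S·CL = 12960 × 124 × 0.659 = 1.06×10^6 N ≈ 1060 kN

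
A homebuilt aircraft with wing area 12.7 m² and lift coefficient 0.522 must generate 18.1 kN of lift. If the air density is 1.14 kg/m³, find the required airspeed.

v = 69.2 m/s

L = ½ρv²S·CL ⇒ v = √(2L/(ρ·S·CL))
v = √(2 × 18100 / (1.14 × 12.7 × 0.522)) = √4790 = 69.2 m/s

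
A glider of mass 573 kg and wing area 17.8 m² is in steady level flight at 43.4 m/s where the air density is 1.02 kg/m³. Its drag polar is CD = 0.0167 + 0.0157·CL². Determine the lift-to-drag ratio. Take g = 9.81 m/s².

L/D = 17.9

In steady level flight, lift balances weight: W = mg = 573 × 9.81 = 5621.1 N.
q = ½ρv² = ½ × 1.02 × 43.4² = 960.6 Pa.
Required CL = L/(qS) = 5621.1/(960.6·17.8) = 0.3287.
CD = 0.0167 + 0.0157 × 0.3287² = 0.0184.
L/D = CL/CD = 0.3287 / 0.0184 = 17.9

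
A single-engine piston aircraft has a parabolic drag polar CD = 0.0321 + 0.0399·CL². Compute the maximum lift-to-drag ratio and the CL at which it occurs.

For CD = CD0 + K·CL², (L/D)max occurs at CL* = √(CD0/K) and equals 1/(2√(K·CD0)).
(L/D)max = 1/(2√(0.0399 × 0.0321)) = 1/(2 × 0.03579) = 14
CL* = √(0.0321/0.0399) = 0.897

(L/D)max = 14, at CL = 0.897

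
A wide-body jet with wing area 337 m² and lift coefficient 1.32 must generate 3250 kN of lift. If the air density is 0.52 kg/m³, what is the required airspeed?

L = ½ρv²S·CL ⇒ v = √(2L/(ρ·S·CL))
v = √(2 × 3.25×10^6 / (0.52 × 337 × 1.32)) = √28100 = 168 m/s

v = 168 m/s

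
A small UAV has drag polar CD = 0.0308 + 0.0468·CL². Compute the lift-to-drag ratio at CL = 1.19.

CD = 0.0308 + 0.0468 × 1.19² = 0.09707
L/D = CL/CD = 1.19 / 0.09707 = 12.3

L/D = 12.3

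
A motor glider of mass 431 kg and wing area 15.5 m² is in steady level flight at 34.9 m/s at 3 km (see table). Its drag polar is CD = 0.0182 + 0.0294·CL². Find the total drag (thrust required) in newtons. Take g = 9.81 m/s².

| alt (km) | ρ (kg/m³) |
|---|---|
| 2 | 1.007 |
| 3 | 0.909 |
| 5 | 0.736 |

At 3 km, from the table: ρ = 0.909 kg/m³.
Weight W = mg = 431 × 9.81 = 4228.1 N; in level flight L = W.
Dynamic pressure q = 0.5 × 0.909 × 34.9² = 553.6 Pa.
Required CL = L/(qS) = 4228.1/(553.6·15.5) = 0.4928.
CD = 0.0182 + 0.0294 × 0.4928² = 0.02534.
D = q·S·CD = 553.6 × 15.5 × 0.02534 = 217.4 N

D = 217 N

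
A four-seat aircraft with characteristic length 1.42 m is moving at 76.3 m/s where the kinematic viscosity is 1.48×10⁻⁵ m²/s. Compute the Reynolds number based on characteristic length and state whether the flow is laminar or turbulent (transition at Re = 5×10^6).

Re = v·c/ν = 76.3 × 1.42 / (1.48×10⁻⁵) = 7.32×10^6
Since 7.32×10^6 > 5×10^6, the flow is turbulent.

Re = 7.32×10^6 (turbulent)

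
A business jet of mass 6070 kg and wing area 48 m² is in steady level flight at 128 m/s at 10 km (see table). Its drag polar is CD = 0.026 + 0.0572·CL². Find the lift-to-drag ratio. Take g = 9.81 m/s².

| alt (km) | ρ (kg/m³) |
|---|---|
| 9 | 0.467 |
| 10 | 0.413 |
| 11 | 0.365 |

At 10 km, from the table: ρ = 0.413 kg/m³.
Level flight ⇒ L = W = m·g = 6070 × 9.81 = 59547 N.
Dynamic pressure q = 0.5 × 0.413 × 128² = 3383 Pa.
Required CL = L/(qS) = 59547/(3383·48) = 0.3667.
CD = 0.026 + 0.0572 × 0.3667² = 0.03369.
L/D = CL/CD = 0.3667 / 0.03369 = 10.9

L/D = 10.9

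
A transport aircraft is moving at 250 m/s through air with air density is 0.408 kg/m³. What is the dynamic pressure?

q = 12800 Pa

q = ½ρv² = ½ × 0.408 × 250² = 12800 Pa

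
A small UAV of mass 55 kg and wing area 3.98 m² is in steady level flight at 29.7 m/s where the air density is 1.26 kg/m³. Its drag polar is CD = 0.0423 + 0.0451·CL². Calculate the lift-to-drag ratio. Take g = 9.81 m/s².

Level flight ⇒ L = W = m·g = 55 × 9.81 = 539.55 N.
Dynamic pressure q = 0.5 × 1.26 × 29.7² = 555.7 Pa.
CL = 2W/(ρv²S) = 2×539.55/(1.26×29.7²×3.98) = 0.2439.
CD = 0.0423 + 0.0451 × 0.2439² = 0.04498.
L/D = CL/CD = 0.2439 / 0.04498 = 5.42

L/D = 5.42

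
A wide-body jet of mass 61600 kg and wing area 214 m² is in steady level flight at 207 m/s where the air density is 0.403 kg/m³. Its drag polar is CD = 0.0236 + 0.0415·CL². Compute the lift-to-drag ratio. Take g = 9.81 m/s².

Weight W = mg = 61600 × 9.81 = 6.043×10^5 N; in level flight L = W.
Dynamic pressure q = 0.5 × 0.403 × 207² = 8634 Pa.
CL = W/(q·S) = 6.043×10^5 / (8634 × 214) = 0.3271.
CD = 0.0236 + 0.0415 × 0.3271² = 0.02804.
L/D = CL/CD = 0.3271 / 0.02804 = 11.7

L/D = 11.7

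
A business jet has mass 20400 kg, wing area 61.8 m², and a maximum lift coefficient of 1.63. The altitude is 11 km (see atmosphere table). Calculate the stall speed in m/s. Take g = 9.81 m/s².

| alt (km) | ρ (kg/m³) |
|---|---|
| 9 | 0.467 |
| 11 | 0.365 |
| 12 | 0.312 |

At 11 km, from the table: ρ = 0.365 kg/m³.
Stall occurs when L = W at CL,max. W = mg = 20400 × 9.81 = 2.001×10^5 N.
From L = ½ρV²S·CL,max = W: V_stall = √(2W/(ρSCL,max)) = √(2·2.001×10^5/(0.365·61.8·1.63))
V_stall = √10890 = 104 m/s

V_stall = 104 m/s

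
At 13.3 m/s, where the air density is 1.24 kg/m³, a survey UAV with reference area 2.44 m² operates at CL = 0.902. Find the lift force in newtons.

L = 241 N

L = ½ρv²S·CL = ½ × 1.24 × 13.3² × 2.44 × 0.902 = 241 N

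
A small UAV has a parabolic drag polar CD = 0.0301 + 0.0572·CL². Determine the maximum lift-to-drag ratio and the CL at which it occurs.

For CD = CD0 + K·CL², (L/D)max occurs at CL* = √(CD0/K) and equals 1/(2√(K·CD0)).
(L/D)max = 1/(2√(0.0572 × 0.0301)) = 1/(2 × 0.04149) = 12.1
CL* = √(0.0301/0.0572) = 0.725

(L/D)max = 12.1, at CL = 0.725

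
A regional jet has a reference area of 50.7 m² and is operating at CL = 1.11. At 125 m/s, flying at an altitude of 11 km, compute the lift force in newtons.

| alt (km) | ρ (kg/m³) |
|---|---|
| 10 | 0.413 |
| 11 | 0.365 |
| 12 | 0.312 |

At 11 km, from the table: ρ = 0.365 kg/m³.
L = ½ρv²S·CL = ½ × 0.365 × 125² × 50.7 × 1.11 = 1.6×10^5 N ≈ 160 kN

L = 1.6×10^5 N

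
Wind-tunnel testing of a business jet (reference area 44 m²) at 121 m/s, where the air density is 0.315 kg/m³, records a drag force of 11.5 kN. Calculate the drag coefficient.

CD = 0.113

From D = ½ρv²S·CD, rearranging gives CD = 2D/(ρv²S).
CD = 2 × 11500 / (0.315 × 121² × 44) = 0.113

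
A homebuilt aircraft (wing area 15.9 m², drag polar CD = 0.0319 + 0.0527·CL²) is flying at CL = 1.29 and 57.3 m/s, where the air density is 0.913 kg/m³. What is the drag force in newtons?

CD = 0.0319 + 0.0527 × 1.29² = 0.1196
D = ½ρv²S·CD = ½ × 0.913 × 57.3² × 15.9 × 0.1196 = 2850 N

D = 2850 N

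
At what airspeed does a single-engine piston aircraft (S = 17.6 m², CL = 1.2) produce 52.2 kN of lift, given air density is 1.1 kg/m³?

L = ½ρv²S·CL ⇒ v = √(2L/(ρ·S·CL))
v = √(2 × 52200 / (1.1 × 17.6 × 1.2)) = √4494 = 67 m/s

v = 67 m/s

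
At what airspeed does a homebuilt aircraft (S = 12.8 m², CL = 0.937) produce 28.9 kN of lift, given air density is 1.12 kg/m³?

v = 65.6 m/s

L = ½ρv²S·CL ⇒ v = √(2L/(ρ·S·CL))
v = √(2 × 28900 / (1.12 × 12.8 × 0.937)) = √4303 = 65.6 m/s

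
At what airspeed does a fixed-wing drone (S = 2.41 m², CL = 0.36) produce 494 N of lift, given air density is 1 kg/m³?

L = ½ρv²S·CL ⇒ v = √(2L/(ρ·S·CL))
v = √(2 × 494 / (1 × 2.41 × 0.36)) = √1139 = 33.7 m/s

v = 33.7 m/s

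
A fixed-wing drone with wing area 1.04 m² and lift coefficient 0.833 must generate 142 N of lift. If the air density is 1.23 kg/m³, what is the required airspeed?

v = 16.3 m/s

L = ½ρv²S·CL ⇒ v = √(2L/(ρ·S·CL))
v = √(2 × 142 / (1.23 × 1.04 × 0.833)) = √266.5 = 16.3 m/s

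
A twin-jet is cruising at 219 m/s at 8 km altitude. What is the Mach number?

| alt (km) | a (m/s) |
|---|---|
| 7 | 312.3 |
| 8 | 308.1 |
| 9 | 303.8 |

M = 0.711

At 8 km, from the table: a = 308.1 m/s.
M = v/a = 219 / 308.1 = 0.711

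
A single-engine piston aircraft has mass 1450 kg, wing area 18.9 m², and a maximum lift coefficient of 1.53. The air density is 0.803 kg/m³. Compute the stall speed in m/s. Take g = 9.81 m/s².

V_stall = 35 m/s

Stall occurs when L = W at CL,max. W = mg = 1450 × 9.81 = 14220 N.
V_stall = √(2W/(ρ·S·CL,max)) = √(2 × 14220 / (0.803 × 18.9 × 1.53))
V_stall = √1225 = 35 m/s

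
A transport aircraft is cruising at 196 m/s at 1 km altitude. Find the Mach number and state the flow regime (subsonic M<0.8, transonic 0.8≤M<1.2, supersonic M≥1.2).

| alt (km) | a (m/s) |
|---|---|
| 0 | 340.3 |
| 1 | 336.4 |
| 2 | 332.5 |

M = 0.583 (subsonic)

At 1 km, from the table: a = 336.4 m/s.
M = v/a = 196 / 336.4 = 0.583
M = 0.583 → subsonic.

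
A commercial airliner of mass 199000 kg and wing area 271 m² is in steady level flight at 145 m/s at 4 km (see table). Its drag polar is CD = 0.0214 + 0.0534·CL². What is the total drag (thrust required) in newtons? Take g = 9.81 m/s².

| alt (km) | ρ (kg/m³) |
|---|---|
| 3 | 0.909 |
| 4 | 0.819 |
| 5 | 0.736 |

At 4 km, from the table: ρ = 0.819 kg/m³.
In steady level flight, lift balances weight: W = mg = 199000 × 9.81 = 1.9522×10^6 N.
q = ½ρv² = ½ × 0.819 × 145² = 8610 Pa.
CL = W/(q·S) = 1.9522×10^6 / (8610 × 271) = 0.8367.
CD = 0.0214 + 0.0534 × 0.8367² = 0.05878.
D = q·S·CD = 8610 × 271 × 0.05878 = 1.372×10^5 N

D = 1.37×10^5 N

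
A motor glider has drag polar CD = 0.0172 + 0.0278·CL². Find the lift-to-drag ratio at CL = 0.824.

L/D = 22.8

CD = 0.0172 + 0.0278 × 0.824² = 0.03608
L/D = CL/CD = 0.824 / 0.03608 = 22.8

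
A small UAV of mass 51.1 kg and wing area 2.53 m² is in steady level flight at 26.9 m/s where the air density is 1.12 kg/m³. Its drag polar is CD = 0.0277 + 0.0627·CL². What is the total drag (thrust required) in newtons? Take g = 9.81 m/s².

D = 43.8 N

Weight W = mg = 51.1 × 9.81 = 501.29 N; in level flight L = W.
q = ½ρv² = ½ × 1.12 × 26.9² = 405.2 Pa.
Required CL = L/(qS) = 501.29/(405.2·2.53) = 0.489.
CD = 0.0277 + 0.0627 × 0.489² = 0.04269.
D = q·S·CD = 405.2 × 2.53 × 0.04269 = 43.77 N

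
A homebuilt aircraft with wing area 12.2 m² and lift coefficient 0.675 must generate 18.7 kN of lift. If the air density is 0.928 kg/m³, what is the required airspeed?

L = ½ρv²S·CL ⇒ v = √(2L/(ρ·S·CL))
v = √(2 × 18700 / (0.928 × 12.2 × 0.675)) = √4894 = 70 m/s

v = 70 m/s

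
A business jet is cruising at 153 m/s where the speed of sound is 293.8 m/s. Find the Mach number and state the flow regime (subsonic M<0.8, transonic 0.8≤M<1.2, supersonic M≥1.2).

M = v/a = 153 / 293.8 = 0.521
M = 0.521 → subsonic.

M = 0.521 (subsonic)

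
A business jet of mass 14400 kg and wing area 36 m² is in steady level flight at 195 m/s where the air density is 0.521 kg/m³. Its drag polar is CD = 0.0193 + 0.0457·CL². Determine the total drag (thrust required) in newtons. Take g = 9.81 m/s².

D = 9440 N

Level flight ⇒ L = W = m·g = 14400 × 9.81 = 1.4126×10^5 N.
q = ½ρv² = ½ × 0.521 × 195² = 9906 Pa.
CL = 2W/(ρv²S) = 2×1.4126×10^5/(0.521×195²×36) = 0.3961.
CD = 0.0193 + 0.0457 × 0.3961² = 0.02647.
D = q·S·CD = 9906 × 36 × 0.02647 = 9440 N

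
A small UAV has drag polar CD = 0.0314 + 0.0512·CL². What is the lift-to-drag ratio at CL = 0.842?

CD = 0.0314 + 0.0512 × 0.842² = 0.0677
L/D = CL/CD = 0.842 / 0.0677 = 12.4

L/D = 12.4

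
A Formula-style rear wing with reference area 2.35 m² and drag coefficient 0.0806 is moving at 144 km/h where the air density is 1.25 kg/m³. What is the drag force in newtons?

D = 189 N

Convert speed: v = 144 km/h ÷ 3.6 = 40 m/s.
D = ½ρv²S·CD = ½ × 1.25 × 40² × 2.35 × 0.0806 = 189 N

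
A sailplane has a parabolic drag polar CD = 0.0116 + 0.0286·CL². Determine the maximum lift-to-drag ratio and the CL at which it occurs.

For CD = CD0 + K·CL², (L/D)max occurs at CL* = √(CD0/K) and equals 1/(2√(K·CD0)).
(L/D)max = 1/(2√(0.0286 × 0.0116)) = 1/(2 × 0.01821) = 27.5
CL* = √(0.0116/0.0286) = 0.637

(L/D)max = 27.5, at CL = 0.637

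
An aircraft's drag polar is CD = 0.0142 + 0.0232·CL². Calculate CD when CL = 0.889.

CD = 0.0142 + 0.0232 × 0.889² = 0.0142 + 0.01834 = 0.0325

CD = 0.0325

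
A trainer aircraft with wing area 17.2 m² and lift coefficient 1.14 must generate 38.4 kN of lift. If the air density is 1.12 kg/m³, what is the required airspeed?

L = ½ρv²S·CL ⇒ v = √(2L/(ρ·S·CL))
v = √(2 × 38400 / (1.12 × 17.2 × 1.14)) = √3497 = 59.1 m/s

v = 59.1 m/s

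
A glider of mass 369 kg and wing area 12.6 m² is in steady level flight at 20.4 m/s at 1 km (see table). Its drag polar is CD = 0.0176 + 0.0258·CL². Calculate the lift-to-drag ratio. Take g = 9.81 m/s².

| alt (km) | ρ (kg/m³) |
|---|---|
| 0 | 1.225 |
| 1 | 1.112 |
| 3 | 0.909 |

At 1 km, from the table: ρ = 1.112 kg/m³.
Level flight ⇒ L = W = m·g = 369 × 9.81 = 3619.9 N.
Dynamic pressure q = 0.5 × 1.112 × 20.4² = 231.4 Pa.
Required CL = L/(qS) = 3619.9/(231.4·12.6) = 1.242.
CD = 0.0176 + 0.0258 × 1.242² = 0.05737.
L/D = CL/CD = 1.242 / 0.05737 = 21.6

L/D = 21.6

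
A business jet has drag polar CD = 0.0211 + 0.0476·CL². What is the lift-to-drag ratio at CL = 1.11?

L/D = 13.9

CD = 0.0211 + 0.0476 × 1.11² = 0.07975
L/D = CL/CD = 1.11 / 0.07975 = 13.9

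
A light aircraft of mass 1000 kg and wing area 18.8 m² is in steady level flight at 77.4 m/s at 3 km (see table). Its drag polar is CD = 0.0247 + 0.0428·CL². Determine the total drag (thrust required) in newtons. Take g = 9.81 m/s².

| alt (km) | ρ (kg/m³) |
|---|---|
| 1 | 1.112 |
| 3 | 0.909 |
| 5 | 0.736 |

D = 1340 N

At 3 km, from the table: ρ = 0.909 kg/m³.
Weight W = mg = 1000 × 9.81 = 9810 N; in level flight L = W.
q = ½ρv² = ½ × 0.909 × 77.4² = 2723 Pa.
Required CL = L/(qS) = 9810/(2723·18.8) = 0.1916.
CD = 0.0247 + 0.0428 × 0.1916² = 0.02627.
D = q·S·CD = 2723 × 18.8 × 0.02627 = 1345 N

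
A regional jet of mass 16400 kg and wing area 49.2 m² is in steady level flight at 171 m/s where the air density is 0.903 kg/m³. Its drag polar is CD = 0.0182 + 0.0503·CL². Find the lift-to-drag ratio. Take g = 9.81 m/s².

In steady level flight, lift balances weight: W = mg = 16400 × 9.81 = 1.6088×10^5 N.
Dynamic pressure q = 0.5 × 0.903 × 171² = 13200 Pa.
CL = 2W/(ρv²S) = 2×1.6088×10^5/(0.903×171²×49.2) = 0.2477.
CD = 0.0182 + 0.0503 × 0.2477² = 0.02129.
L/D = CL/CD = 0.2477 / 0.02129 = 11.6

L/D = 11.6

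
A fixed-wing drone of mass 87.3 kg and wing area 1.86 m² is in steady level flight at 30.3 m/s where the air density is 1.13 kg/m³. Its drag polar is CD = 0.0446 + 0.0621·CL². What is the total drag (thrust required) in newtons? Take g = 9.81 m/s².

Level flight ⇒ L = W = m·g = 87.3 × 9.81 = 856.41 N.
q = ½ρv² = ½ × 1.13 × 30.3² = 518.7 Pa.
CL = W/(q·S) = 856.41 / (518.7 × 1.86) = 0.8876.
CD = 0.0446 + 0.0621 × 0.8876² = 0.09353.
D = q·S·CD = 518.7 × 1.86 × 0.09353 = 90.24 N

D = 90.2 N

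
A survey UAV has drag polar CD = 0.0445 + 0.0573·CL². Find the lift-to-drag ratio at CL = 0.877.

CD = 0.0445 + 0.0573 × 0.877² = 0.08857
L/D = CL/CD = 0.877 / 0.08857 = 9.9

L/D = 9.9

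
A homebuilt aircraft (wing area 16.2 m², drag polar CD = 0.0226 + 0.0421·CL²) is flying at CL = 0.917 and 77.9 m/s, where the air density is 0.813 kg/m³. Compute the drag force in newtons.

D = 2320 N

CD = 0.0226 + 0.0421 × 0.917² = 0.058
D = ½ρv²S·CD = ½ × 0.813 × 77.9² × 16.2 × 0.058 = 2320 N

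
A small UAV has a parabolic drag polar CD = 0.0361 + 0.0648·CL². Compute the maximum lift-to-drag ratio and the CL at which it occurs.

For CD = CD0 + K·CL², (L/D)max occurs at CL* = √(CD0/K) and equals 1/(2√(K·CD0)).
(L/D)max = 1/(2√(0.0648 × 0.0361)) = 1/(2 × 0.04837) = 10.3
CL* = √(0.0361/0.0648) = 0.746

(L/D)max = 10.3, at CL = 0.746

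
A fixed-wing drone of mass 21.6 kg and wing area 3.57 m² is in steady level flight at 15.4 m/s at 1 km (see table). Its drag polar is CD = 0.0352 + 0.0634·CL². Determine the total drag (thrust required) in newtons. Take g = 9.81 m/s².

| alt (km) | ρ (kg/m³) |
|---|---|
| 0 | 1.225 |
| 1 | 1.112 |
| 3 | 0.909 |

D = 22.6 N

At 1 km, from the table: ρ = 1.112 kg/m³.
Weight W = mg = 21.6 × 9.81 = 211.9 N; in level flight L = W.
Dynamic pressure q = 0.5 × 1.112 × 15.4² = 131.9 Pa.
CL = 2W/(ρv²S) = 2×211.9/(1.112×15.4²×3.57) = 0.4501.
CD = 0.0352 + 0.0634 × 0.4501² = 0.04805.
D = q·S·CD = 131.9 × 3.57 × 0.04805 = 22.62 N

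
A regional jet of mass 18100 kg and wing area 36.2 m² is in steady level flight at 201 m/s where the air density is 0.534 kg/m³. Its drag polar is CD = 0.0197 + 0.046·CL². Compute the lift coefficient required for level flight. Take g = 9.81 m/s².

CL = 0.455

Weight W = mg = 18100 × 9.81 = 1.7756×10^5 N; in level flight L = W.
Dynamic pressure q = 0.5 × 0.534 × 201² = 10790 Pa.
CL = W/(q·S) = 1.7756×10^5 / (10790 × 36.2) = 0.4547.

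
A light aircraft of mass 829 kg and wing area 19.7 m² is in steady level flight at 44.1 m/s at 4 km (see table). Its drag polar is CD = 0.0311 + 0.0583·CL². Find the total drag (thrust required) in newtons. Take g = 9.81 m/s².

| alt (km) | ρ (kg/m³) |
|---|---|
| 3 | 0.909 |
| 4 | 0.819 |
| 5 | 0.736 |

D = 734 N

At 4 km, from the table: ρ = 0.819 kg/m³.
Level flight ⇒ L = W = m·g = 829 × 9.81 = 8132.5 N.
Dynamic pressure q = 0.5 × 0.819 × 44.1² = 796.4 Pa.
CL = W/(q·S) = 8132.5 / (796.4 × 19.7) = 0.5184.
CD = 0.0311 + 0.0583 × 0.5184² = 0.04676.
D = q·S·CD = 796.4 × 19.7 × 0.04676 = 733.7 N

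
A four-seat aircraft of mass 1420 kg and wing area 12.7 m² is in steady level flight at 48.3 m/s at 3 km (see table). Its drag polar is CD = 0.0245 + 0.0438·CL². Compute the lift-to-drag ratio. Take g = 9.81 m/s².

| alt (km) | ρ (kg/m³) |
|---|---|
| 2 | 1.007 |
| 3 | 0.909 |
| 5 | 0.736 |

At 3 km, from the table: ρ = 0.909 kg/m³.
In steady level flight, lift balances weight: W = mg = 1420 × 9.81 = 13930 N.
Dynamic pressure q = 0.5 × 0.909 × 48.3² = 1060 Pa.
Required CL = L/(qS) = 13930/(1060·12.7) = 1.034.
CD = 0.0245 + 0.0438 × 1.034² = 0.07137.
L/D = CL/CD = 1.034 / 0.07137 = 14.5

L/D = 14.5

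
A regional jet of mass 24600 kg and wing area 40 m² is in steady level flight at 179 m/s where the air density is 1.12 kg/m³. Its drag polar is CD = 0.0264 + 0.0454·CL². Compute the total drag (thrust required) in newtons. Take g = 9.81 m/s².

In steady level flight, lift balances weight: W = mg = 24600 × 9.81 = 2.4133×10^5 N.
q = ½ρv² = ½ × 1.12 × 179² = 17940 Pa.
Required CL = L/(qS) = 2.4133×10^5/(17940·40) = 0.3362.
CD = 0.0264 + 0.0454 × 0.3362² = 0.03153.
D = q·S·CD = 17940 × 40 × 0.03153 = 22630 N

D = 22600 N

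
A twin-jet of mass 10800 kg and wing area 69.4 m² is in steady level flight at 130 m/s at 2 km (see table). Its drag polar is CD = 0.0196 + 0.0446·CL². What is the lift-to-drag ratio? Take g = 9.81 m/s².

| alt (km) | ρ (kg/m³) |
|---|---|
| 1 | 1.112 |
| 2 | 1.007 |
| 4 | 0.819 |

At 2 km, from the table: ρ = 1.007 kg/m³.
Level flight ⇒ L = W = m·g = 10800 × 9.81 = 1.0595×10^5 N.
Dynamic pressure q = 0.5 × 1.007 × 130² = 8509 Pa.
CL = 2W/(ρv²S) = 2×1.0595×10^5/(1.007×130²×69.4) = 0.1794.
CD = 0.0196 + 0.0446 × 0.1794² = 0.02104.
L/D = CL/CD = 0.1794 / 0.02104 = 8.53

L/D = 8.53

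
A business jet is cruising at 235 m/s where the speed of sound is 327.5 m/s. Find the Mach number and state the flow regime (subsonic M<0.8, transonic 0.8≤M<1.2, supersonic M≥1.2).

M = v/a = 235 / 327.5 = 0.718
M = 0.718 → subsonic.

M = 0.718 (subsonic)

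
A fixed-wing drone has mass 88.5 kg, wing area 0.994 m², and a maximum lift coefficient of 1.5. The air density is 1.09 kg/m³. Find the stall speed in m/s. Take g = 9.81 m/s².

At stall, lift equals weight: L = W = m·g = 88.5 × 9.81 = 868.2 N.
V_stall = √(2W/(ρ·S·CL,max)) = √(2 × 868.2 / (1.09 × 0.994 × 1.5))
V_stall = √1068 = 32.7 m/s

V_stall = 32.7 m/s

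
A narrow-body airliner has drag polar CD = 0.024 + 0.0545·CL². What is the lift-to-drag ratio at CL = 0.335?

CD = 0.024 + 0.0545 × 0.335² = 0.03012
L/D = CL/CD = 0.335 / 0.03012 = 11.1

L/D = 11.1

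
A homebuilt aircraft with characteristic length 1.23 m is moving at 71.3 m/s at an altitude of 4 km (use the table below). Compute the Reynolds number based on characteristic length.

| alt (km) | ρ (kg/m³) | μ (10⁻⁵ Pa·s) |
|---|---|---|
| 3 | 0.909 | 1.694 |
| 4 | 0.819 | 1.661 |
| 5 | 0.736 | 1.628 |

Re = 4.32×10^6

At 4 km, from the table: ρ = 0.819 kg/m³, μ = 1.661×10⁻⁵ Pa·s.
Re = ρ·v·c/μ = 0.819 × 71.3 × 1.23 / (1.661×10⁻⁵) = 4.32×10^6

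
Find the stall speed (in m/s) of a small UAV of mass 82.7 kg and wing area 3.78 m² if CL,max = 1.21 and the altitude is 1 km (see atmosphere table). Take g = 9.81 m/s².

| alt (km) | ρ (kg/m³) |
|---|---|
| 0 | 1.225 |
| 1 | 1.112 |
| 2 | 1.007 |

V_stall = 17.9 m/s

At 1 km, from the table: ρ = 1.112 kg/m³.
Weight W = mg = 82.7 × 9.81 = 811.3 N.
V_stall = √(2W/(ρ·S·CL,max)) = √(2 × 811.3 / (1.112 × 3.78 × 1.21))
V_stall = √319 = 17.9 m/s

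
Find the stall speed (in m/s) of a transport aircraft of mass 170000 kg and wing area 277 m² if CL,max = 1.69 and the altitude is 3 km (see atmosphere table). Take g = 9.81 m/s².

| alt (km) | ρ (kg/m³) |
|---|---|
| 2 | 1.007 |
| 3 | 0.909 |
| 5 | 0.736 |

At 3 km, from the table: ρ = 0.909 kg/m³.
At stall, lift equals weight: L = W = m·g = 170000 × 9.81 = 1.668×10^6 N.
V_stall = √(2W/(ρ·S·CL,max)) = √(2 × 1.668×10^6 / (0.909 × 277 × 1.69))
V_stall = √7838 = 88.5 m/s

V_stall = 88.5 m/s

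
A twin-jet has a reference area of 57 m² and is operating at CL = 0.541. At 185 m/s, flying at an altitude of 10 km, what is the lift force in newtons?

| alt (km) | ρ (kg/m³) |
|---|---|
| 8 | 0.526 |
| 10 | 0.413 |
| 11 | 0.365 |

At 10 km, from the table: ρ = 0.413 kg/m³.
Dynamic pressure q = ½ρv² = ½ × 0.413 × 185² = 7067 Pa.
L = q·S·CL = 7067 × 57 × 0.541 = 2.18×10^5 N ≈ 218 kN

L = 2.18×10^5 N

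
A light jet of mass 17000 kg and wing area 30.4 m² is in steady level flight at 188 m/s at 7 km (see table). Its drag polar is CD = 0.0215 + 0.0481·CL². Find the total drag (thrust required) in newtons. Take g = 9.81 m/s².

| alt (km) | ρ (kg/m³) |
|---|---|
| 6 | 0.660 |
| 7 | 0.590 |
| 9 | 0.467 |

At 7 km, from the table: ρ = 0.590 kg/m³.
In steady level flight, lift balances weight: W = mg = 17000 × 9.81 = 1.6677×10^5 N.
q = ½ρv² = ½ × 0.59 × 188² = 10430 Pa.
CL = W/(q·S) = 1.6677×10^5 / (10430 × 30.4) = 0.5261.
CD = 0.0215 + 0.0481 × 0.5261² = 0.03482.
D = q·S·CD = 10430 × 30.4 × 0.03482 = 11040 N

D = 11000 N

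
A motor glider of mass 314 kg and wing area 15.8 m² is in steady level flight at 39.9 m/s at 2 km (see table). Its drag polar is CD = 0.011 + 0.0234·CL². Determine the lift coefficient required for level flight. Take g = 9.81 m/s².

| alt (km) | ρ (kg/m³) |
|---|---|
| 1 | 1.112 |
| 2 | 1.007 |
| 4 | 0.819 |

CL = 0.243

At 2 km, from the table: ρ = 1.007 kg/m³.
Weight W = mg = 314 × 9.81 = 3080.3 N; in level flight L = W.
q = ½ρv² = ½ × 1.007 × 39.9² = 801.6 Pa.
CL = 2W/(ρv²S) = 2×3080.3/(1.007×39.9²×15.8) = 0.2432.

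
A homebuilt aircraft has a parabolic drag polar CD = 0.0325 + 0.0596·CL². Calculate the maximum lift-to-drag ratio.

For CD = CD0 + K·CL², (L/D)max occurs at CL* = √(CD0/K) and equals 1/(2√(K·CD0)).
(L/D)max = 1/(2√(0.0596 × 0.0325)) = 1/(2 × 0.04401) = 11.4

(L/D)max = 11.4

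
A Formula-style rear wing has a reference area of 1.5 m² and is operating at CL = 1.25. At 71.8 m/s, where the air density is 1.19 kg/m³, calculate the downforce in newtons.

L = ½ρv²S·CL = ½ × 1.19 × 71.8² × 1.5 × 1.25 = 5750 N ≈ 5.75 kN

L = 5750 N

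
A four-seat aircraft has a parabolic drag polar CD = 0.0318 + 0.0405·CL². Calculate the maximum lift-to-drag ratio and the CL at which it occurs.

For CD = CD0 + K·CL², (L/D)max occurs at CL* = √(CD0/K) and equals 1/(2√(K·CD0)).
(L/D)max = 1/(2√(0.0405 × 0.0318)) = 1/(2 × 0.03589) = 13.9
CL* = √(0.0318/0.0405) = 0.886

(L/D)max = 13.9, at CL = 0.886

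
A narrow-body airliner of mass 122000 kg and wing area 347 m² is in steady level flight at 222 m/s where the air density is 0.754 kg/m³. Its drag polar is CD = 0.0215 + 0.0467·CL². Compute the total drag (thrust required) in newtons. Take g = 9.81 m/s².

Weight W = mg = 122000 × 9.81 = 1.1968×10^6 N; in level flight L = W.
Dynamic pressure q = 0.5 × 0.754 × 222² = 18580 Pa.
Required CL = L/(qS) = 1.1968×10^6/(18580·347) = 0.1856.
CD = 0.0215 + 0.0467 × 0.1856² = 0.02311.
D = q·S·CD = 18580 × 347 × 0.02311 = 1.49×10^5 N

D = 1.49×10^5 N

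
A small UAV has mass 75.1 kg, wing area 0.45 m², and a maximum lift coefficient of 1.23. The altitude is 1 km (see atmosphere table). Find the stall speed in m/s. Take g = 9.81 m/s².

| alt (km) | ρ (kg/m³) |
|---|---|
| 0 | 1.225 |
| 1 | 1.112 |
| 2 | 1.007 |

V_stall = 48.9 m/s

At 1 km, from the table: ρ = 1.112 kg/m³.
Stall occurs when L = W at CL,max. W = mg = 75.1 × 9.81 = 736.7 N.
V_stall = √(2W/(ρ·S·CL,max)) = √(2 × 736.7 / (1.112 × 0.45 × 1.23))
V_stall = √2394 = 48.9 m/s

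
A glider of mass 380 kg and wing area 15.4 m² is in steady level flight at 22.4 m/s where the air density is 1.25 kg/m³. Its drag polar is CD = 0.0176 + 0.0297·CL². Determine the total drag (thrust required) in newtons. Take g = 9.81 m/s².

Weight W = mg = 380 × 9.81 = 3727.8 N; in level flight L = W.
q = ½ρv² = ½ × 1.25 × 22.4² = 313.6 Pa.
CL = W/(q·S) = 3727.8 / (313.6 × 15.4) = 0.7719.
CD = 0.0176 + 0.0297 × 0.7719² = 0.0353.
D = q·S·CD = 313.6 × 15.4 × 0.0353 = 170.5 N

D = 170 N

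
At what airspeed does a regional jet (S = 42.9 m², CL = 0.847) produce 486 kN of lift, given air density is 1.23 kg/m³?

v = 147 m/s

L = ½ρv²S·CL ⇒ v = √(2L/(ρ·S·CL))
v = √(2 × 4.86×10^5 / (1.23 × 42.9 × 0.847)) = √21750 = 147 m/s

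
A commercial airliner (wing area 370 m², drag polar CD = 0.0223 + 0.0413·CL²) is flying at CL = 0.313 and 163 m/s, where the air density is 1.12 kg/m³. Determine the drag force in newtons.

CD = 0.0223 + 0.0413 × 0.313² = 0.02635
D = ½ρv²S·CD = ½ × 1.12 × 163² × 370 × 0.02635 = 1.45×10^5 N

D = 1.45×10^5 N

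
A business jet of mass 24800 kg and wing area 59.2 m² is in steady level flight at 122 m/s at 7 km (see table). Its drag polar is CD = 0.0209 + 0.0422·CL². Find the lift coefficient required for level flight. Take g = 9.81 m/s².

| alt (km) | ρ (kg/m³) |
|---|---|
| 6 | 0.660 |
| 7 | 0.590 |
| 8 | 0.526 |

CL = 0.936

At 7 km, from the table: ρ = 0.590 kg/m³.
Level flight ⇒ L = W = m·g = 24800 × 9.81 = 2.4329×10^5 N.
q = ½ρv² = ½ × 0.59 × 122² = 4391 Pa.
Required CL = L/(qS) = 2.4329×10^5/(4391·59.2) = 0.936.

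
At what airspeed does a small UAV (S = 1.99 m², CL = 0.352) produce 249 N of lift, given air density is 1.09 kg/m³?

L = ½ρv²S·CL ⇒ v = √(2L/(ρ·S·CL))
v = √(2 × 249 / (1.09 × 1.99 × 0.352)) = √652.2 = 25.5 m/s

v = 25.5 m/s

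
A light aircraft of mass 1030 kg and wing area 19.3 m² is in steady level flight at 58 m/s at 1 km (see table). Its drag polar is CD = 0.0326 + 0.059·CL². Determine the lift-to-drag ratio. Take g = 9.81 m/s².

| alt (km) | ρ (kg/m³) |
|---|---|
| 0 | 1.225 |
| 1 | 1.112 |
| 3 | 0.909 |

At 1 km, from the table: ρ = 1.112 kg/m³.
Weight W = mg = 1030 × 9.81 = 10104 N; in level flight L = W.
Dynamic pressure q = 0.5 × 1.112 × 58² = 1870 Pa.
CL = 2W/(ρv²S) = 2×10104/(1.112×58²×19.3) = 0.2799.
CD = 0.0326 + 0.059 × 0.2799² = 0.03722.
L/D = CL/CD = 0.2799 / 0.03722 = 7.52

L/D = 7.52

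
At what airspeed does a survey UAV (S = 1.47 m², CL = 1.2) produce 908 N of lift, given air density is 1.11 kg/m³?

v = 30.5 m/s

L = ½ρv²S·CL ⇒ v = √(2L/(ρ·S·CL))
v = √(2 × 908 / (1.11 × 1.47 × 1.2)) = √927.5 = 30.5 m/s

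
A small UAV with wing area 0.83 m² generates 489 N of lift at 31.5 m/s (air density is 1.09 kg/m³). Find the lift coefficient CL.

CL = 1.09

From L = ½ρv²S·CL, rearranging gives CL = 2L/(ρv²S).
CL = 2 × 489 / (1.09 × 31.5² × 0.83) = 1.09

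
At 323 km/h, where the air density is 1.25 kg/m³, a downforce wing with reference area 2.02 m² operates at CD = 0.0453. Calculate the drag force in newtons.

D = 460 N

Convert speed: v = 323 km/h ÷ 3.6 = 89.72 m/s.
D = ½ρv²S·CD = ½ × 1.25 × 89.72² × 2.02 × 0.0453 = 460 N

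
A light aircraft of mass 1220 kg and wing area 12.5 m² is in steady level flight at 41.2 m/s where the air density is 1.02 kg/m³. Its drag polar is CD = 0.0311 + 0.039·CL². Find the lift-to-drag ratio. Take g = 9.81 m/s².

L/D = 14

Weight W = mg = 1220 × 9.81 = 11968 N; in level flight L = W.
q = ½ρv² = ½ × 1.02 × 41.2² = 865.7 Pa.
CL = 2W/(ρv²S) = 2×11968/(1.02×41.2²×12.5) = 1.106.
CD = 0.0311 + 0.039 × 1.106² = 0.07881.
L/D = CL/CD = 1.106 / 0.07881 = 14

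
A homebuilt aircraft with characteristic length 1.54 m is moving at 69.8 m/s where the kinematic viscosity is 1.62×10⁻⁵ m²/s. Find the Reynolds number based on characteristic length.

Re = v·c/ν = 69.8 × 1.54 / (1.62×10⁻⁵) = 6.64×10^6

Re = 6.64×10^6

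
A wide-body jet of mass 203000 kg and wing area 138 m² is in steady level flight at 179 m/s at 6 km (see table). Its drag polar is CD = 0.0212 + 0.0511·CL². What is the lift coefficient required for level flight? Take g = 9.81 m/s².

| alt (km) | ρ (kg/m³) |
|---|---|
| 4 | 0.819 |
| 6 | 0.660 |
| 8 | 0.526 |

At 6 km, from the table: ρ = 0.660 kg/m³.
Weight W = mg = 203000 × 9.81 = 1.9914×10^6 N; in level flight L = W.
Dynamic pressure q = 0.5 × 0.66 × 179² = 10570 Pa.
CL = W/(q·S) = 1.9914×10^6 / (10570 × 138) = 1.365.

CL = 1.36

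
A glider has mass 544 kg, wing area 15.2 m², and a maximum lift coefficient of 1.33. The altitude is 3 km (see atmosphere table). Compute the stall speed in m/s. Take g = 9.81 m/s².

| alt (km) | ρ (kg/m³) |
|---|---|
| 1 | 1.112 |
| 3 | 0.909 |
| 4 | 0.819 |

At 3 km, from the table: ρ = 0.909 kg/m³.
Weight W = mg = 544 × 9.81 = 5337 N.
From L = ½ρV²S·CL,max = W: V_stall = √(2W/(ρSCL,max)) = √(2·5337/(0.909·15.2·1.33))
V_stall = √580.8 = 24.1 m/s

V_stall = 24.1 m/s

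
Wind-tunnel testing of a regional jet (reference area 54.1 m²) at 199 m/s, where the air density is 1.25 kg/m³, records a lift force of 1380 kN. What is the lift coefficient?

CL = 1.03

From L = ½ρv²S·CL, rearranging gives CL = 2L/(ρv²S).
CL = 2 × 1.38×10^6 / (1.25 × 199² × 54.1) = 1.03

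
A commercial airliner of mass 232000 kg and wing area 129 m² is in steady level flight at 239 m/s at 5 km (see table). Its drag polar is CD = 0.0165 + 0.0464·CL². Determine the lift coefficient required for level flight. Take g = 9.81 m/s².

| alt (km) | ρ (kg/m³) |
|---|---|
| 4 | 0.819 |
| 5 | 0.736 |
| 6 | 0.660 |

CL = 0.839

At 5 km, from the table: ρ = 0.736 kg/m³.
Weight W = mg = 232000 × 9.81 = 2.2759×10^6 N; in level flight L = W.
Dynamic pressure q = 0.5 × 0.736 × 239² = 21020 Pa.
CL = 2W/(ρv²S) = 2×2.2759×10^6/(0.736×239²×129) = 0.8393.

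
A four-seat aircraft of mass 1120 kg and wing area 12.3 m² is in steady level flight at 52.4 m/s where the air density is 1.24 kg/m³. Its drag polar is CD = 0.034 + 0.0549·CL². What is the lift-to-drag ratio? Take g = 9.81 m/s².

L/D = 10.7

Weight W = mg = 1120 × 9.81 = 10987 N; in level flight L = W.
q = ½ρv² = ½ × 1.24 × 52.4² = 1702 Pa.
CL = 2W/(ρv²S) = 2×10987/(1.24×52.4²×12.3) = 0.5247.
CD = 0.034 + 0.0549 × 0.5247² = 0.04912.
L/D = CL/CD = 0.5247 / 0.04912 = 10.7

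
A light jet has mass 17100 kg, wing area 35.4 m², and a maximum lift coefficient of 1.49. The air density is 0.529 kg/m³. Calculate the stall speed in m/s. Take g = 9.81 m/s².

V_stall = 110 m/s

At stall, lift equals weight: L = W = m·g = 17100 × 9.81 = 1.678×10^5 N.
V_stall = √(2W/(ρ·S·CL,max)) = √(2 × 1.678×10^5 / (0.529 × 35.4 × 1.49))
V_stall = √12020 = 110 m/s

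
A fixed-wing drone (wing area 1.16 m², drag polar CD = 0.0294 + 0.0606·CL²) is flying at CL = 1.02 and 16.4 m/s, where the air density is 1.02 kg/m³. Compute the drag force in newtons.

CD = 0.0294 + 0.0606 × 1.02² = 0.09245
D = ½ρv²S·CD = ½ × 1.02 × 16.4² × 1.16 × 0.09245 = 14.7 N

D = 14.7 N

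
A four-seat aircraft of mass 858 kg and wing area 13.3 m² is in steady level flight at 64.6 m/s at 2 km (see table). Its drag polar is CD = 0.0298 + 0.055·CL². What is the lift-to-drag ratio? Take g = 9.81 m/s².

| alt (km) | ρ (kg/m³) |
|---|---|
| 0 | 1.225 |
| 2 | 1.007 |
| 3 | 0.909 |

L/D = 8.66

At 2 km, from the table: ρ = 1.007 kg/m³.
In steady level flight, lift balances weight: W = mg = 858 × 9.81 = 8417 N.
q = ½ρv² = ½ × 1.007 × 64.6² = 2101 Pa.
Required CL = L/(qS) = 8417/(2101·13.3) = 0.3012.
CD = 0.0298 + 0.055 × 0.3012² = 0.03479.
L/D = CL/CD = 0.3012 / 0.03479 = 8.66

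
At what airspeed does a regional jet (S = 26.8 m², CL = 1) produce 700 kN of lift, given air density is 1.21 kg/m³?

L = ½ρv²S·CL ⇒ v = √(2L/(ρ·S·CL))
v = √(2 × 7×10^5 / (1.21 × 26.8 × 1)) = √43170 = 208 m/s

v = 208 m/s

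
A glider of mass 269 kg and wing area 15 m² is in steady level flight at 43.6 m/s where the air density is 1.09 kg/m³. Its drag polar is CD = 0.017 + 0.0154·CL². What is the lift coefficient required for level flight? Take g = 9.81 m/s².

In steady level flight, lift balances weight: W = mg = 269 × 9.81 = 2638.9 N.
Dynamic pressure q = 0.5 × 1.09 × 43.6² = 1036 Pa.
CL = 2W/(ρv²S) = 2×2638.9/(1.09×43.6²×15) = 0.1698.

CL = 0.17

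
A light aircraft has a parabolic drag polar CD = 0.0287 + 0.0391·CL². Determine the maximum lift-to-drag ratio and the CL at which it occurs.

For CD = CD0 + K·CL², (L/D)max occurs at CL* = √(CD0/K) and equals 1/(2√(K·CD0)).
(L/D)max = 1/(2√(0.0391 × 0.0287)) = 1/(2 × 0.0335) = 14.9
CL* = √(0.0287/0.0391) = 0.857

(L/D)max = 14.9, at CL = 0.857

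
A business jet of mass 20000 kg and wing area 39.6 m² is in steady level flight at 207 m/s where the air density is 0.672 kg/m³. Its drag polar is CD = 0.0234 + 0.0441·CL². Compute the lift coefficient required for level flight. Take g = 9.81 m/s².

In steady level flight, lift balances weight: W = mg = 20000 × 9.81 = 1.962×10^5 N.
Dynamic pressure q = 0.5 × 0.672 × 207² = 14400 Pa.
CL = W/(q·S) = 1.962×10^5 / (14400 × 39.6) = 0.3441.

CL = 0.344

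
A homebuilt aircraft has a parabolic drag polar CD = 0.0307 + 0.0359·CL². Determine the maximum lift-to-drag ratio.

(L/D)max = 15.1

For CD = CD0 + K·CL², (L/D)max occurs at CL* = √(CD0/K) and equals 1/(2√(K·CD0)).
(L/D)max = 1/(2√(0.0359 × 0.0307)) = 1/(2 × 0.0332) = 15.1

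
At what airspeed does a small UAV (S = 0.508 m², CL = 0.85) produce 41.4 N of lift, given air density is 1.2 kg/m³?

v = 12.6 m/s

L = ½ρv²S·CL ⇒ v = √(2L/(ρ·S·CL))
v = √(2 × 41.4 / (1.2 × 0.508 × 0.85)) = √159.8 = 12.6 m/s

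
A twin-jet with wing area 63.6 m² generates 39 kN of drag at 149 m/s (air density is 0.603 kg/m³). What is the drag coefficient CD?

From D = ½ρv²S·CD, rearranging gives CD = 2D/(ρv²S).
CD = 2 × 39000 / (0.603 × 149² × 63.6) = 0.0916

CD = 0.0916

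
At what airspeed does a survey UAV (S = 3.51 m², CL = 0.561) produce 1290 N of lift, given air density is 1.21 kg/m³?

L = ½ρv²S·CL ⇒ v = √(2L/(ρ·S·CL))
v = √(2 × 1290 / (1.21 × 3.51 × 0.561)) = √1083 = 32.9 m/s

v = 32.9 m/s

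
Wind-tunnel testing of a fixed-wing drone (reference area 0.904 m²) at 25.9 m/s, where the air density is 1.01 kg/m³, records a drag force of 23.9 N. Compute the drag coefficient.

CD = 0.078

From D = ½ρv²S·CD, rearranging gives CD = 2D/(ρv²S).
CD = 2 × 23.9 / (1.01 × 25.9² × 0.904) = 0.078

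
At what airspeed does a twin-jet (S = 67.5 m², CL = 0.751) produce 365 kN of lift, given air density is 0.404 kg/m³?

L = ½ρv²S·CL ⇒ v = √(2L/(ρ·S·CL))
v = √(2 × 3.65×10^5 / (0.404 × 67.5 × 0.751)) = √35640 = 189 m/s

v = 189 m/s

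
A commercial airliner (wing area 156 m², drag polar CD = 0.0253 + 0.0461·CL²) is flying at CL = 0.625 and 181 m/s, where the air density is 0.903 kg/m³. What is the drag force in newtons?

CD = 0.0253 + 0.0461 × 0.625² = 0.04331
D = ½ρv²S·CD = ½ × 0.903 × 181² × 156 × 0.04331 = 99900 N

D = 99900 N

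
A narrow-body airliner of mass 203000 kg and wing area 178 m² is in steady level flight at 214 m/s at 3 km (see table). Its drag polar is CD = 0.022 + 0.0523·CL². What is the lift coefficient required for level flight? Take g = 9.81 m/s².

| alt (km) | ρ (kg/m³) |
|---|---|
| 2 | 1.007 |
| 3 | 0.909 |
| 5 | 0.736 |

CL = 0.538

At 3 km, from the table: ρ = 0.909 kg/m³.
In steady level flight, lift balances weight: W = mg = 203000 × 9.81 = 1.9914×10^6 N.
q = ½ρv² = ½ × 0.909 × 214² = 20810 Pa.
CL = 2W/(ρv²S) = 2×1.9914×10^6/(0.909×214²×178) = 0.5375.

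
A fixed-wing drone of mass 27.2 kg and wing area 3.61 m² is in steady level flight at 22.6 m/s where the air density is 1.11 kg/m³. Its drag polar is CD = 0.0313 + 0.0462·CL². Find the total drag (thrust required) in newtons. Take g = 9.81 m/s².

D = 35.2 N

In steady level flight, lift balances weight: W = mg = 27.2 × 9.81 = 266.83 N.
Dynamic pressure q = 0.5 × 1.11 × 22.6² = 283.5 Pa.
CL = 2W/(ρv²S) = 2×266.83/(1.11×22.6²×3.61) = 0.2607.
CD = 0.0313 + 0.0462 × 0.2607² = 0.03444.
D = q·S·CD = 283.5 × 3.61 × 0.03444 = 35.24 N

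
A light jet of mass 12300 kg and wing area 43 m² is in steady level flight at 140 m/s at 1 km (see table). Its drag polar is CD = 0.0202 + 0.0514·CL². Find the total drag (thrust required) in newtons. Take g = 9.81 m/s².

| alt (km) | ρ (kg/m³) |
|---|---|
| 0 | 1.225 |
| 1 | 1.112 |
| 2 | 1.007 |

D = 11100 N

At 1 km, from the table: ρ = 1.112 kg/m³.
Weight W = mg = 12300 × 9.81 = 1.2066×10^5 N; in level flight L = W.
Dynamic pressure q = 0.5 × 1.112 × 140² = 10900 Pa.
Required CL = L/(qS) = 1.2066×10^5/(10900·43) = 0.2575.
CD = 0.0202 + 0.0514 × 0.2575² = 0.02361.
D = q·S·CD = 10900 × 43 × 0.02361 = 11060 N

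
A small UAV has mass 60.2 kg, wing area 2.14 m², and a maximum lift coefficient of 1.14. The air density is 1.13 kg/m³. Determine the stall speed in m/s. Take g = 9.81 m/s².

At stall, lift equals weight: L = W = m·g = 60.2 × 9.81 = 590.6 N.
From L = ½ρV²S·CL,max = W: V_stall = √(2W/(ρSCL,max)) = √(2·590.6/(1.13·2.14·1.14))
V_stall = √428.4 = 20.7 m/s

V_stall = 20.7 m/s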